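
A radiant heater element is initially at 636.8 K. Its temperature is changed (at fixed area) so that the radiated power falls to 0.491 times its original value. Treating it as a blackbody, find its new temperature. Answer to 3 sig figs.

T₂ ≈ 533 K

P ∝ T⁴, so T₂/T₁ = (P₂/P₁)^(1/4) = (0.491)^(1/4) = 0.837087.
T₂ = 636.8 × 0.837087 = 533 K.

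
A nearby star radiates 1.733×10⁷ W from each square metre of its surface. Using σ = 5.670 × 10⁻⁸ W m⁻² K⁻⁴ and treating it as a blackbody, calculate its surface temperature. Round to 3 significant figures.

T ≈ 4.18×10³ K

I = σT⁴, so T = (I/σ)^(1/4) = (1.733×10⁷/(5.670×10⁻⁸))^(1/4) = 4.18×10³ K.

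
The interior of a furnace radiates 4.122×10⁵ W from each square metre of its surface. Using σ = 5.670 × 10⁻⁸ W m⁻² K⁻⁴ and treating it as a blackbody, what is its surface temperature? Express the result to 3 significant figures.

I = σT⁴, so T = (I/σ)^(1/4) = (4.122×10⁵/(5.670×10⁻⁸))^(1/4) = 1.64×10³ K.

T ≈ 1.64×10³ K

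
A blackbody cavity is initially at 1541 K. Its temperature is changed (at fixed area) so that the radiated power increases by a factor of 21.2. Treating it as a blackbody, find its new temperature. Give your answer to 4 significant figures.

P ∝ T⁴, so T₂/T₁ = (P₂/P₁)^(1/4) = (21.2)^(1/4) = 2.14577.
T₂ = 1541 × 2.14577 = 3307 K.

T₂ ≈ 3307 K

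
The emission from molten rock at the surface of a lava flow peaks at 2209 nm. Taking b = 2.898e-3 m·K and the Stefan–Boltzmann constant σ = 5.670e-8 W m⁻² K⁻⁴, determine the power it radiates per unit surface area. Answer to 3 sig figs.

Wien's law: T = b/λ_max = 2.898×10⁻³/2.209×10⁻⁶ = 1311.91 K.
Then I = σT⁴ = 5.670×10⁻⁸×(1311.91)⁴ = 1.68×10⁵ W/m².

I ≈ 1.68×10⁵ W/m²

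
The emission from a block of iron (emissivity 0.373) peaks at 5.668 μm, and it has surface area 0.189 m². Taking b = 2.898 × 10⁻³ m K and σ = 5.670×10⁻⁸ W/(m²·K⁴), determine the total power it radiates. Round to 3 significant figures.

Wien's law: T = b/λ_max = 2.898×10⁻³/5.668×10⁻⁶ = 511.291 K.
Area A = 0.189 m².
Then P = εσAT⁴ = 0.373×5.670×10⁻⁸×0.189×(511.291)⁴ = 273 W.

P ≈ 273 W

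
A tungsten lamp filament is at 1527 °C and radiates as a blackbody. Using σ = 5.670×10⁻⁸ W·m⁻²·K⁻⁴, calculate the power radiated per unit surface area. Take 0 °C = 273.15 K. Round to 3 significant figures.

T = 1527 °C + 273.15 = 1800.15 K.
Stefan–Boltzmann: I = σT⁴ = 5.670×10⁻⁸ × (1800.15)⁴ = 5.95×10⁵ W/m².

I ≈ 5.95×10⁵ W/m²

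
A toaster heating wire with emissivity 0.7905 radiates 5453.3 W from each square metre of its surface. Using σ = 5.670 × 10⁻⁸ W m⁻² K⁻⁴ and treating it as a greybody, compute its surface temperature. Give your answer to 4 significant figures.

I = εσT⁴, so T = (I/εσ)^(1/4) = (5453.3/(0.7905×5.670×10⁻⁸))^(1/4) = 590.6 K.

T ≈ 590.6 K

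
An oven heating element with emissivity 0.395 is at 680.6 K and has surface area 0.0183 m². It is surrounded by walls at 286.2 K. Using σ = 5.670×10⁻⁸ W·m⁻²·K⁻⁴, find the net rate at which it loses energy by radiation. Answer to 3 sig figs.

Area A = 0.0183 m².
Net radiated power P_net = εσA(T⁴ − T₀⁴) = 0.395×5.670×10⁻⁸×0.0183×(680.6⁴ − 286.2⁴).
T⁴ − T₀⁴ = 2.14569×10¹¹ − 6.70932×10⁹ = 2.07860×10¹¹ K⁴, so P_net = 85.2 W.

Net loss ≈ 85.2 W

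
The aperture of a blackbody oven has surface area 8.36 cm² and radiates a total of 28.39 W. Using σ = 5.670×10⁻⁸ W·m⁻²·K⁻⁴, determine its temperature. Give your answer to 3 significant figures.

Area A = 8.36 cm² = 8.36×10⁻⁴ m².
P = σAT⁴ ⇒ T = (P/(σA))^(1/4) = (28.39/(5.670×10⁻⁸×8.36×10⁻⁴))^(1/4) = 880 K.

T ≈ 880 K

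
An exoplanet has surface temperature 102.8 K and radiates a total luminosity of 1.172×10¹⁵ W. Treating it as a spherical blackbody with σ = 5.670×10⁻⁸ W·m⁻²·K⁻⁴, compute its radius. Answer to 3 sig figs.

L = 4πR²σT⁴ ⇒ R = √(L/(4πσT⁴)).
σT⁴ = 6.33221 W/m², so R = √(1.172×10¹⁵/(4π×6.33221)) = 3.84×10⁶ m.

R ≈ 3.84×10⁶ m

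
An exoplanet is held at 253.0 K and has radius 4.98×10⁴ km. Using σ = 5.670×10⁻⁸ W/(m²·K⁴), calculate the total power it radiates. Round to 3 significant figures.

P ≈ 7.24×10¹⁸ W

Surface area A = 4πR² = 4π(4.98×10⁷ m)² = 3.11651×10¹⁶ m².
P = σAT⁴ = 5.670×10⁻⁸ × 3.11651×10¹⁶ × (253.0)⁴ = 7.24×10¹⁸ W.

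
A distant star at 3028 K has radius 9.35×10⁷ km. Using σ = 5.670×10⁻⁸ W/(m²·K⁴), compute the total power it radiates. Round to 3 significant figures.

Surface area A = 4πR² = 4π(9.35×10¹⁰ m)² = 1.09858×10²³ m².
P = σAT⁴ = 5.670×10⁻⁸ × 1.09858×10²³ × (3028)⁴ = 5.24×10²⁹ W.

P ≈ 5.24×10²⁹ W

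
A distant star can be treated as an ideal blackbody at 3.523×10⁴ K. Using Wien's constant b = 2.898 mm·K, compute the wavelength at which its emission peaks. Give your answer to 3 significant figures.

λ_max ≈ 82.3 nm

Wien's displacement law: λ_max = b/T = (2.898×10⁻³ m·K)/(3.523×10⁴ K) = 8.226×10⁻⁸ m.
That is 82.3 nm, in the ultraviolet range.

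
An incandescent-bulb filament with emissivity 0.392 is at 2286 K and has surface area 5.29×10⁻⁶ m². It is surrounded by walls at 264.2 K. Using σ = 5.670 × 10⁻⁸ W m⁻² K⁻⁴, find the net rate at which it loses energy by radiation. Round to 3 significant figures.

Net loss ≈ 3.21 W

Area A = 5.29×10⁻⁶ m².
Net radiated power P_net = εσA(T⁴ − T₀⁴) = 0.392×5.670×10⁻⁸×5.29×10⁻⁶×(2286⁴ − 264.2⁴).
T⁴ − T₀⁴ = 2.73089×10¹³ − 4.87227×10⁹ = 2.73040×10¹³ K⁴, so P_net = 3.21 W.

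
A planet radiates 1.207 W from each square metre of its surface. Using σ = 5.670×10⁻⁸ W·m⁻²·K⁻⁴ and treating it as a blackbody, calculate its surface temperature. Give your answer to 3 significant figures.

T ≈ 67.9 K

I = σT⁴, so T = (I/σ)^(1/4) = (1.207/(5.670×10⁻⁸))^(1/4) = 67.9 K.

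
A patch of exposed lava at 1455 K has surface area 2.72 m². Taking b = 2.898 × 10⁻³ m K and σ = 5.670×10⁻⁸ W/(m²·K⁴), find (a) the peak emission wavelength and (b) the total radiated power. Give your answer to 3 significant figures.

(a) λ_max = b/T = 2.898×10⁻³/1455 = 1.992×10⁻⁶ m = 1.99×10³ nm.
Area A = 2.72 m².
(b) P = σAT⁴ = 5.670×10⁻⁸×2.72×(1455)⁴ = 6.91×10⁵ W.

λ_max ≈ 1.99×10³ nm; P ≈ 6.91×10⁵ W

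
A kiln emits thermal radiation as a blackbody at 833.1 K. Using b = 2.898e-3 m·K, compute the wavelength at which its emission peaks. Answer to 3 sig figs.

λ_max ≈ 3.48 μm

Wien's displacement law: λ_max = b/T = (2.898×10⁻³ m·K)/(833.1 K) = 3.479×10⁻⁶ m.
That is 3.48 μm, in the infrared range.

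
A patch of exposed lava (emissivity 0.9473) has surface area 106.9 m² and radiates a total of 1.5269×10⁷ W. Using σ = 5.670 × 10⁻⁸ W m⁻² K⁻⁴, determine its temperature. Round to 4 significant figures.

Area A = 106.9 m².
P = εσAT⁴ ⇒ T = (P/(εσA))^(1/4) = (1.5269×10⁷/(0.9473×5.670×10⁻⁸×106.9))^(1/4) = 1277 K.

T ≈ 1277 K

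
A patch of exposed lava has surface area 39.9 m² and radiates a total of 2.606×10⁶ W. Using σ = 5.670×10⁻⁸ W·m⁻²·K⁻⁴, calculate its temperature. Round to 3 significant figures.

Area A = 39.9 m².
P = σAT⁴ ⇒ T = (P/(σA))^(1/4) = (2.606×10⁶/(5.670×10⁻⁸×39.9))^(1/4) = 1.04×10³ K.

T ≈ 1.04×10³ K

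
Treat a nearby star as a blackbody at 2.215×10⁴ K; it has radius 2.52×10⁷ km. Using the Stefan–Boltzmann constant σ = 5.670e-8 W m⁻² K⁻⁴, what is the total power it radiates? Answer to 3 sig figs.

P ≈ 1.09×10³² W

Surface area A = 4πR² = 4π(2.52×10¹⁰ m)² = 7.98015×10²¹ m².
P = σAT⁴ = 5.670×10⁻⁸ × 7.98015×10²¹ × (2.215×10⁴)⁴ = 1.09×10³² W.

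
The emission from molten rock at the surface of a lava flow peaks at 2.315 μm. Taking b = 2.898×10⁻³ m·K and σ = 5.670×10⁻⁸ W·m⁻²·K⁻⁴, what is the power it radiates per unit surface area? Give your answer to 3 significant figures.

Wien's law: T = b/λ_max = 2.898×10⁻³/2.315×10⁻⁶ = 1251.84 K.
Then I = σT⁴ = 5.670×10⁻⁸×(1251.84)⁴ = 1.39×10⁵ W/m².

I ≈ 1.39×10⁵ W/m²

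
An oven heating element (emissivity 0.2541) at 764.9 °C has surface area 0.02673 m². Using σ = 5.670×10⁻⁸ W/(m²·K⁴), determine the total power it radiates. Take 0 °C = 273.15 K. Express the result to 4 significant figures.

P ≈ 447.2 W

T = 764.9 °C + 273.15 = 1038.05 K.
Area A = 0.02673 m².
P = εσAT⁴ = 0.2541 × 5.670×10⁻⁸ × 0.02673 × (1038.05)⁴ = 447.2 W.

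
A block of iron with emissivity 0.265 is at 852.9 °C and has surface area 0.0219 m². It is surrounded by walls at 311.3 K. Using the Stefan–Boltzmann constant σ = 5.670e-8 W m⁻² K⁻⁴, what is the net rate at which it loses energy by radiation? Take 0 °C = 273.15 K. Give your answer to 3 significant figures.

T = 852.9 °C + 273.15 = 1126.05 K.
Area A = 0.0219 m².
Net radiated power P_net = εσA(T⁴ − T₀⁴) = 0.265×5.670×10⁻⁸×0.0219×(1126.05⁴ − 311.3⁴).
T⁴ − T₀⁴ = 1.60780×10¹² − 9.39110×10⁹ = 1.59841×10¹² K⁴, so P_net = 526 W.

Net loss ≈ 526 W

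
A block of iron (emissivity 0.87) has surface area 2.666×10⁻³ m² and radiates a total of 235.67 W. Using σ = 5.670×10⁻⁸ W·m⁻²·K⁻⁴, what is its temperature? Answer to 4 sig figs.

T ≈ 1157 K

Area A = 2.666×10⁻³ m².
P = εσAT⁴ ⇒ T = (P/(εσA))^(1/4) = (235.67/(0.87×5.670×10⁻⁸×2.666×10⁻³))^(1/4) = 1157 K.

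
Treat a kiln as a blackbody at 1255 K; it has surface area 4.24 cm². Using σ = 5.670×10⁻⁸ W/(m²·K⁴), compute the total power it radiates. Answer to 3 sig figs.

P ≈ 59.6 W

Area A = 4.24 cm² = 4.24×10⁻⁴ m².
P = σAT⁴ = 5.670×10⁻⁸ × 4.24×10⁻⁴ × (1255)⁴ = 59.6 W.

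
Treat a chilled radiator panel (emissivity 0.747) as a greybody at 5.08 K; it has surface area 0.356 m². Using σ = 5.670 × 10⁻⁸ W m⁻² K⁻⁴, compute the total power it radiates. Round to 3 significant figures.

P ≈ 1.00×10⁻⁵ W

Area A = 0.356 m².
P = εσAT⁴ = 0.747 × 5.670×10⁻⁸ × 0.356 × (5.08)⁴ = 1.00×10⁻⁵ W.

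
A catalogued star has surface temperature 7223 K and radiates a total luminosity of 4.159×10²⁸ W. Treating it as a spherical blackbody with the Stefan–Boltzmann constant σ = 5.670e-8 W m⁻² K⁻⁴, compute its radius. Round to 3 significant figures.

L = 4πR²σT⁴ ⇒ R = √(L/(4πσT⁴)).
σT⁴ = 1.54331×10⁸ W/m², so R = √(4.159×10²⁸/(4π×1.54331×10⁸)) = 4.63×10⁹ m.

R ≈ 4.63×10⁹ m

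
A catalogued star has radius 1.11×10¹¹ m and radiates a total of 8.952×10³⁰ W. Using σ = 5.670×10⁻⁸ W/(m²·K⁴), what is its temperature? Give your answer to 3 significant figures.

T ≈ 5.65×10³ K

Surface area A = 4πR² = 4π(1.11×10¹¹ m)² = 1.54830×10²³ m².
P = σAT⁴ ⇒ T = (P/(σA))^(1/4) = (8.952×10³⁰/(5.670×10⁻⁸×1.54830×10²³))^(1/4) = 5.65×10³ K.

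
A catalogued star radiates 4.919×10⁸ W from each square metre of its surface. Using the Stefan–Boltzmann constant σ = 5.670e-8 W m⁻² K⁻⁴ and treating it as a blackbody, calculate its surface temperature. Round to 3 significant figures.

T ≈ 9.65×10³ K

I = σT⁴, so T = (I/σ)^(1/4) = (4.919×10⁸/(5.670×10⁻⁸))^(1/4) = 9.65×10³ K.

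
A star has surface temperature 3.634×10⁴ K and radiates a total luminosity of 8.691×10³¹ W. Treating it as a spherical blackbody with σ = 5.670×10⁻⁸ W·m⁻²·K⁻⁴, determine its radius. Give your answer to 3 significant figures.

R ≈ 8.36×10⁹ m

L = 4πR²σT⁴ ⇒ R = √(L/(4πσT⁴)).
σT⁴ = 9.88833×10¹⁰ W/m², so R = √(8.691×10³¹/(4π×9.88833×10¹⁰)) = 8.36×10⁹ m.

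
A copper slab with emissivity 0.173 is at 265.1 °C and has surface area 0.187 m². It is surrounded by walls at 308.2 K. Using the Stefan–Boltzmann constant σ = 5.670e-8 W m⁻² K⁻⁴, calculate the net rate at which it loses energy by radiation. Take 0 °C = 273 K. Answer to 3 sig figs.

T = 265.1 °C + 273 = 538.1 K.
Area A = 0.187 m².
Net radiated power P_net = εσA(T⁴ − T₀⁴) = 0.173×5.670×10⁻⁸×0.187×(538.1⁴ − 308.2⁴).
T⁴ − T₀⁴ = 8.38401×10¹⁰ − 9.02258×10⁹ = 7.48175×10¹⁰ K⁴, so P_net = 137 W.

Net loss ≈ 137 W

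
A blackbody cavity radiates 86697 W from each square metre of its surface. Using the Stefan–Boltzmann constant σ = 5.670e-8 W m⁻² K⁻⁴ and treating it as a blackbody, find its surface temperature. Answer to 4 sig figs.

I = σT⁴, so T = (I/σ)^(1/4) = (86697/(5.670×10⁻⁸))^(1/4) = 1112 K.

T ≈ 1112 K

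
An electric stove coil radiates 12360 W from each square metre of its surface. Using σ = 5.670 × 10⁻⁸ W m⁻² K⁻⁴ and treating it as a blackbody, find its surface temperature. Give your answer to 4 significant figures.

I = σT⁴, so T = (I/σ)^(1/4) = (12360/(5.670×10⁻⁸))^(1/4) = 683.3 K.

T ≈ 683.3 K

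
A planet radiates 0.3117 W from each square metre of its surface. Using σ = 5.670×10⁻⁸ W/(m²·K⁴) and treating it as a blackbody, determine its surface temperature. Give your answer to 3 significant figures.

T ≈ 48.4 K

I = σT⁴, so T = (I/σ)^(1/4) = (0.3117/(5.670×10⁻⁸))^(1/4) = 48.4 K.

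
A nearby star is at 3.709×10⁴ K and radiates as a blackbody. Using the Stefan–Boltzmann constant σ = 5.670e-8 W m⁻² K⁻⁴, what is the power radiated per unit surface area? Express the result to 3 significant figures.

I ≈ 1.07×10¹¹ W/m²

Stefan–Boltzmann: I = σT⁴ = 5.670×10⁻⁸ × (3.709×10⁴)⁴ = 1.07×10¹¹ W/m².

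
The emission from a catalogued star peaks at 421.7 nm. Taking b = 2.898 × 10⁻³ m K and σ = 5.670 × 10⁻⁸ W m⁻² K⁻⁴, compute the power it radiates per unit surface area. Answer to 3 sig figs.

Wien's law: T = b/λ_max = 2.898×10⁻³/4.217×10⁻⁷ = 6872.18 K.
Then I = σT⁴ = 5.670×10⁻⁸×(6872.18)⁴ = 1.26×10⁸ W/m².

I ≈ 1.26×10⁸ W/m²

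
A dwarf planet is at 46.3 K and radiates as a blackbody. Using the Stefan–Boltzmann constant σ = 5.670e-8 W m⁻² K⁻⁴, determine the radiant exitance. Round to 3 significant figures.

Stefan–Boltzmann: I = σT⁴ = 5.670×10⁻⁸ × (46.3)⁴ = 0.261 W/m².

I ≈ 0.261 W/m²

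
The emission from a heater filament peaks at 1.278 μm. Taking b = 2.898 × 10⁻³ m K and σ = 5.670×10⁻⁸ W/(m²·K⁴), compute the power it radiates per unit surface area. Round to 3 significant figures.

I ≈ 1.50×10⁶ W/m²

Wien's law: T = b/λ_max = 2.898×10⁻³/1.278×10⁻⁶ = 2267.61 K.
Then I = σT⁴ = 5.670×10⁻⁸×(2267.61)⁴ = 1.50×10⁶ W/m².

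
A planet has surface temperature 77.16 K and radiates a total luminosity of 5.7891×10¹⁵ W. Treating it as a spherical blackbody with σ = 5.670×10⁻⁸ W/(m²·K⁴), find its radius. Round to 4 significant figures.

R ≈ 1.514×10⁷ m

L = 4πR²σT⁴ ⇒ R = √(L/(4πσT⁴)).
σT⁴ = 2.00980 W/m², so R = √(5.7891×10¹⁵/(4π×2.00980)) = 1.514×10⁷ m.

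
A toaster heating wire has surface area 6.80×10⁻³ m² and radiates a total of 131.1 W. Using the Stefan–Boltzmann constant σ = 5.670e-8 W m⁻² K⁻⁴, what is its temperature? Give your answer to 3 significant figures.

T ≈ 764 K

Area A = 6.80×10⁻³ m².
P = σAT⁴ ⇒ T = (P/(σA))^(1/4) = (131.1/(5.670×10⁻⁸×6.80×10⁻³))^(1/4) = 764 K.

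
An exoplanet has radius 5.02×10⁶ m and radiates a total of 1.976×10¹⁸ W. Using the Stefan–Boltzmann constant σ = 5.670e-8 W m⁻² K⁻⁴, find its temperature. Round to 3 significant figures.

Surface area A = 4πR² = 4π(5.02×10⁶ m)² = 3.16678×10¹⁴ m².
P = σAT⁴ ⇒ T = (P/(σA))^(1/4) = (1.976×10¹⁸/(5.670×10⁻⁸×3.16678×10¹⁴))^(1/4) = 576 K.

T ≈ 576 K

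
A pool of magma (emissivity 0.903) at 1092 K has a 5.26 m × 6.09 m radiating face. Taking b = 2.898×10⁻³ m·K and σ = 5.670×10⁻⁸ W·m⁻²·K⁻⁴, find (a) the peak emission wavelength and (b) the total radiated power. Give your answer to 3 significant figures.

λ_max ≈ 2.65×10³ nm; P ≈ 2.33×10⁶ W

(a) λ_max = b/T = 2.898×10⁻³/1092 = 2.654×10⁻⁶ m = 2.65×10³ nm.
Area A = 5.26 × 6.09 = 32.0334 m².
(b) P = εσAT⁴ = 0.903×5.670×10⁻⁸×32.0334×(1092)⁴ = 2.33×10⁶ W.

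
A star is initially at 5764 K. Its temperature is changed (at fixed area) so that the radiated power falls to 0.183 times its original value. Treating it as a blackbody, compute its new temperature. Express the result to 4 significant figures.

T₂ ≈ 3770 K

P ∝ T⁴, so T₂/T₁ = (P₂/P₁)^(1/4) = (0.183)^(1/4) = 0.654053.
T₂ = 5764 × 0.654053 = 3770 K.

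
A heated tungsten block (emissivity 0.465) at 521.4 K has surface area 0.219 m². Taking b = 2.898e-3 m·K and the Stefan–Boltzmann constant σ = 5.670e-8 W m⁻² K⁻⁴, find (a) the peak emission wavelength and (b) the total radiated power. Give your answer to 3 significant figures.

λ_max ≈ 5.56 μm; P ≈ 427 W

(a) λ_max = b/T = 2.898×10⁻³/521.4 = 5.558×10⁻⁶ m = 5.56 μm.
Area A = 0.219 m².
(b) P = εσAT⁴ = 0.465×5.670×10⁻⁸×0.219×(521.4)⁴ = 427 W.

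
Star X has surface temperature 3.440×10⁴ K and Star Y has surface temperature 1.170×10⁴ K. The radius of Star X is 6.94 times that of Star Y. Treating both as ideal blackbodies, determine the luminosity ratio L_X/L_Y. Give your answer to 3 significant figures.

L_X/L_Y ≈ 3.60×10³

L ∝ R²T⁴, so L_X/L_Y = (R_X/R_Y)²(T_X/T_Y)⁴ = (6.94)² × (3.440×10⁴/1.170×10⁴)⁴ = 48.1636 × 74.7292 = 3.60×10³.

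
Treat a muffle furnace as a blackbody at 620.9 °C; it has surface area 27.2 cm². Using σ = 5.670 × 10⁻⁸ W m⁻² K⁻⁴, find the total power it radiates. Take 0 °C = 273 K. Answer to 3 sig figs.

T = 620.9 °C + 273 = 893.9 K.
Area A = 27.2 cm² = 2.72×10⁻³ m².
P = σAT⁴ = 5.670×10⁻⁸ × 2.72×10⁻³ × (893.9)⁴ = 98.5 W.

P ≈ 98.5 W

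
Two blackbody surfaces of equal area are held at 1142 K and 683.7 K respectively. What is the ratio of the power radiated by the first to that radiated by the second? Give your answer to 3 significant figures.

With equal areas, P₁/P₂ = (T₁/T₂)⁴ = (1142/683.7)⁴ = 7.78.

P₁/P₂ ≈ 7.78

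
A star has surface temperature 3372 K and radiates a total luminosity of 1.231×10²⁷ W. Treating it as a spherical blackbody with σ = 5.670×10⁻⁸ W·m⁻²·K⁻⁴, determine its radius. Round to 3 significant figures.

R ≈ 3.66×10⁹ m

L = 4πR²σT⁴ ⇒ R = √(L/(4πσT⁴)).
σT⁴ = 7.33050×10⁶ W/m², so R = √(1.231×10²⁷/(4π×7.33050×10⁶)) = 3.66×10⁹ m.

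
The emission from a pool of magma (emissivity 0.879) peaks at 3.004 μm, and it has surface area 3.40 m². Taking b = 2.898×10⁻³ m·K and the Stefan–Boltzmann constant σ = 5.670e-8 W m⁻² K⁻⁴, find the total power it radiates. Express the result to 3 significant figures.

Wien's law: T = b/λ_max = 2.898×10⁻³/3.004×10⁻⁶ = 964.714 K.
Area A = 3.40 m².
Then P = εσAT⁴ = 0.879×5.670×10⁻⁸×3.40×(964.714)⁴ = 1.47×10⁵ W.

P ≈ 1.47×10⁵ W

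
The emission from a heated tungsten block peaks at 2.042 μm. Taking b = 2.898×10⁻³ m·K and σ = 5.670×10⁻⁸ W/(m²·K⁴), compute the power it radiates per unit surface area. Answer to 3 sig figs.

Wien's law: T = b/λ_max = 2.898×10⁻³/2.042×10⁻⁶ = 1419.20 K.
Then I = σT⁴ = 5.670×10⁻⁸×(1419.20)⁴ = 2.30×10⁵ W/m².

I ≈ 2.30×10⁵ W/m²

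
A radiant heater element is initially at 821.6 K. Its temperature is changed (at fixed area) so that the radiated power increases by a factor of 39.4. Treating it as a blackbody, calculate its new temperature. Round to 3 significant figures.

P ∝ T⁴, so T₂/T₁ = (P₂/P₁)^(1/4) = (39.4)^(1/4) = 2.50538.
T₂ = 821.6 × 2.50538 = 2.06×10³ K.

T₂ ≈ 2.06×10³ K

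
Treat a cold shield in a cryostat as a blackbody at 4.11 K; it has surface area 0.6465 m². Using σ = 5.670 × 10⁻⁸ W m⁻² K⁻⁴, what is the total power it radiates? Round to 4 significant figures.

Area A = 0.6465 m².
P = σAT⁴ = 5.670×10⁻⁸ × 0.6465 × (4.11)⁴ = 1.046×10⁻⁵ W.

P ≈ 1.046×10⁻⁵ W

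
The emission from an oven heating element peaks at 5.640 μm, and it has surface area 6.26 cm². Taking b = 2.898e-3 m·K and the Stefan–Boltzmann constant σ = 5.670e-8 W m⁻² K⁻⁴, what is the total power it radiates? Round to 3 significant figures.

P ≈ 2.47 W

Wien's law: T = b/λ_max = 2.898×10⁻³/5.640×10⁻⁶ = 513.830 K.
Area A = 6.26 cm² = 6.26×10⁻⁴ m².
Then P = σAT⁴ = 5.670×10⁻⁸×6.26×10⁻⁴×(513.830)⁴ = 2.47 W.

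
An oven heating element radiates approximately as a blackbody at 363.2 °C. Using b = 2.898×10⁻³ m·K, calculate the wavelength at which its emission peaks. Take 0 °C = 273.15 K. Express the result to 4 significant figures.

λ_max ≈ 4.554 μm

T = 363.2 °C + 273.15 = 636.35 K.
Wien's displacement law: λ_max = b/T = (2.898×10⁻³ m·K)/(636.35 K) = 4.5541×10⁻⁶ m.
That is 4.554 μm, in the infrared range.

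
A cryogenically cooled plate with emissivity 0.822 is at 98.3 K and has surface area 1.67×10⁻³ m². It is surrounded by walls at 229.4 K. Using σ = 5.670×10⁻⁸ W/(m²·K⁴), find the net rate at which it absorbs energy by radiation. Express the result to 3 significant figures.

Net gain ≈ 0.208 W

Area A = 1.67×10⁻³ m².
Net radiated power P_net = εσA(T⁴ − T₀⁴) = 0.822×5.670×10⁻⁸×1.67×10⁻³×(98.3⁴ − 229.4⁴).
T⁴ − T₀⁴ = 9.33714×10⁷ − 2.76932×10⁹ = -2.67595×10⁹ K⁴, so P_net = -0.208 W — negative, meaning a net gain of 0.208 W.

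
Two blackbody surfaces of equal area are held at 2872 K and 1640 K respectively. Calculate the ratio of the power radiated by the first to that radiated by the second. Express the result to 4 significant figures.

With equal areas, P₁/P₂ = (T₁/T₂)⁴ = (2872/1640)⁴ = 9.405.

P₁/P₂ ≈ 9.405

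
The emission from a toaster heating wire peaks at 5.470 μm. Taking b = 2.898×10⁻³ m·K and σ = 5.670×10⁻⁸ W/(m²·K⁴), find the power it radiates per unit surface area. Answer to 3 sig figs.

I ≈ 4.47×10³ W/m²

Wien's law: T = b/λ_max = 2.898×10⁻³/5.470×10⁻⁶ = 529.799 K.
Then I = σT⁴ = 5.670×10⁻⁸×(529.799)⁴ = 4.47×10³ W/m².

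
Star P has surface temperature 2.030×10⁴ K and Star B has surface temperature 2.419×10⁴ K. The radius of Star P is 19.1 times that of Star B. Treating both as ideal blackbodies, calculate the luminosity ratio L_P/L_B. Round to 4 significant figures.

L ∝ R²T⁴, so L_P/L_B = (R_P/R_B)²(T_P/T_B)⁴ = (19.1)² × (2.030×10⁴/2.419×10⁴)⁴ = 364.81 × 0.495953 = 180.9.

L_P/L_B ≈ 180.9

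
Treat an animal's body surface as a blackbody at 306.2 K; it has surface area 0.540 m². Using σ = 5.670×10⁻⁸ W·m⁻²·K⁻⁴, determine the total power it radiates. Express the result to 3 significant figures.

Area A = 0.540 m².
P = σAT⁴ = 5.670×10⁻⁸ × 0.540 × (306.2)⁴ = 269 W.

P ≈ 269 W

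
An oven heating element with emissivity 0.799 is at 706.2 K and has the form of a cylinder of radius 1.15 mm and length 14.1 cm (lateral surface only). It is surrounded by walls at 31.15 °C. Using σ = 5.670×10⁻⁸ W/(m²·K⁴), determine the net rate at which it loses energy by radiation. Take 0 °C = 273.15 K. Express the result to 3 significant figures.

Net loss ≈ 11.1 W

Surroundings: T = 31.15 °C + 273.15 = 304.30 K.
Lateral area A = 2πrL = 2π×1.15×10⁻³×0.141 = 1.01882×10⁻³ m².
Net radiated power P_net = εσA(T⁴ − T₀⁴) = 0.799×5.670×10⁻⁸×1.01882×10⁻³×(706.2⁴ − 304.30⁴).
T⁴ − T₀⁴ = 2.48720×10¹¹ − 8.57448×10⁹ = 2.40146×10¹¹ K⁴, so P_net = 11.1 W.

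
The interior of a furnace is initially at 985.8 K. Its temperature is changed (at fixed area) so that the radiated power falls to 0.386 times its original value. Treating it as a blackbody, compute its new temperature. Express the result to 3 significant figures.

P ∝ T⁴, so T₂/T₁ = (P₂/P₁)^(1/4) = (0.386)^(1/4) = 0.788219.
T₂ = 985.8 × 0.788219 = 777 K.

T₂ ≈ 777 K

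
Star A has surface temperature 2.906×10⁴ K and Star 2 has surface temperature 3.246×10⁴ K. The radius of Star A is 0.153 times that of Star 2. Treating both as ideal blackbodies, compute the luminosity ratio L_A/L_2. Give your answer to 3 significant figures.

L_A/L_2 ≈ 0.0150

L ∝ R²T⁴, so L_A/L_2 = (R_A/R_2)²(T_A/T_2)⁴ = (0.153)² × (2.906×10⁴/3.246×10⁴)⁴ = 0.023409 × 0.642375 = 0.0150.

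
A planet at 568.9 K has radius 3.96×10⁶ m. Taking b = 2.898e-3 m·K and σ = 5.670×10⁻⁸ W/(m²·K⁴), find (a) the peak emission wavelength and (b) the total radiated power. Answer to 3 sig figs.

λ_max ≈ 5.09 μm; P ≈ 1.17×10¹⁸ W

(a) λ_max = b/T = 2.898×10⁻³/568.9 = 5.094×10⁻⁶ m = 5.09 μm.
Surface area A = 4πR² = 4π(3.96×10⁶ m)² = 1.97061×10¹⁴ m².
(b) P = σAT⁴ = 5.670×10⁻⁸×1.97061×10¹⁴×(568.9)⁴ = 1.17×10¹⁸ W.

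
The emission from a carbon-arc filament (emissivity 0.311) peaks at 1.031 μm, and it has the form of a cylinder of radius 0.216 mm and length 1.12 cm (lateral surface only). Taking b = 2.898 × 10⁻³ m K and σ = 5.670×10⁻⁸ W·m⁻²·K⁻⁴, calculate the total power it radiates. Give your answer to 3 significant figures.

P ≈ 16.7 W

Wien's law: T = b/λ_max = 2.898×10⁻³/1.031×10⁻⁶ = 2810.86 K.
Lateral area A = 2πrL = 2π×2.16×10⁻⁴×0.0112 = 1.52003×10⁻⁵ m².
Then P = εσAT⁴ = 0.311×5.670×10⁻⁸×1.52003×10⁻⁵×(2810.86)⁴ = 16.7 W.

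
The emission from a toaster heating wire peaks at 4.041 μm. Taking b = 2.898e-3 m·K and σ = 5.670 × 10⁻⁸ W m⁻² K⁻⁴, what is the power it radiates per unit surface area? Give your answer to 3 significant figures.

I ≈ 1.50×10⁴ W/m²

Wien's law: T = b/λ_max = 2.898×10⁻³/4.041×10⁻⁶ = 717.149 K.
Then I = σT⁴ = 5.670×10⁻⁸×(717.149)⁴ = 1.50×10⁴ W/m².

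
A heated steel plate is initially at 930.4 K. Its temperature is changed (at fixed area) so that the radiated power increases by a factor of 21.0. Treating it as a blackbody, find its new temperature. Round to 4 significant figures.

T₂ ≈ 1992 K

P ∝ T⁴, so T₂/T₁ = (P₂/P₁)^(1/4) = (21.0)^(1/4) = 2.14070.
T₂ = 930.4 × 2.14070 = 1992 K.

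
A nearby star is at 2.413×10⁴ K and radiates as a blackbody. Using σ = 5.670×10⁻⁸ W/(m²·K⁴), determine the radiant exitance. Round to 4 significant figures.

Stefan–Boltzmann: I = σT⁴ = 5.670×10⁻⁸ × (2.413×10⁴)⁴ = 1.922×10¹⁰ W/m².

I ≈ 1.922×10¹⁰ W/m²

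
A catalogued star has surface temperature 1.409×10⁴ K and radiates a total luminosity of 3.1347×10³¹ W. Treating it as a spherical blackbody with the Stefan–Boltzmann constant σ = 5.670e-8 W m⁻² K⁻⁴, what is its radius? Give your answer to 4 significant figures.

L = 4πR²σT⁴ ⇒ R = √(L/(4πσT⁴)).
σT⁴ = 2.23474×10⁹ W/m², so R = √(3.1347×10³¹/(4π×2.23474×10⁹)) = 3.341×10¹⁰ m.

R ≈ 3.341×10¹⁰ m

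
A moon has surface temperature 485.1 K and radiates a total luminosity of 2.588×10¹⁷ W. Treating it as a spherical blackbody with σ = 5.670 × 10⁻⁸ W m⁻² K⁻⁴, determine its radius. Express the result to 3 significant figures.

L = 4πR²σT⁴ ⇒ R = √(L/(4πσT⁴)).
σT⁴ = 3139.84 W/m², so R = √(2.588×10¹⁷/(4π×3139.84)) = 2.56×10⁶ m.

R ≈ 2.56×10⁶ m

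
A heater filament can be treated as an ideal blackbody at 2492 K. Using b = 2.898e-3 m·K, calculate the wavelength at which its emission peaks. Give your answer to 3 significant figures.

Wien's displacement law: λ_max = b/T = (2.898×10⁻³ m·K)/(2492 K) = 1.163×10⁻⁶ m.
That is 1.16 μm, in the infrared range.

λ_max ≈ 1.16 μm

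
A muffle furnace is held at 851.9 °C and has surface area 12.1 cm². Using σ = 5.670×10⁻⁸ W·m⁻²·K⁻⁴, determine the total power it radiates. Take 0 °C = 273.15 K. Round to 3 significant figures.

P ≈ 110 W

T = 851.9 °C + 273.15 = 1125.05 K.
Area A = 12.1 cm² = 1.21×10⁻³ m².
P = σAT⁴ = 5.670×10⁻⁸ × 1.21×10⁻³ × (1125.05)⁴ = 110 W.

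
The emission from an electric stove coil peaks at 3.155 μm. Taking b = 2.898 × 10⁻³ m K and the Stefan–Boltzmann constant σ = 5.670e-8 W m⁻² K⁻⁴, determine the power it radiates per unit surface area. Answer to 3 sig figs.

I ≈ 4.04×10⁴ W/m²

Wien's law: T = b/λ_max = 2.898×10⁻³/3.155×10⁻⁶ = 918.542 K.
Then I = σT⁴ = 5.670×10⁻⁸×(918.542)⁴ = 4.04×10⁴ W/m².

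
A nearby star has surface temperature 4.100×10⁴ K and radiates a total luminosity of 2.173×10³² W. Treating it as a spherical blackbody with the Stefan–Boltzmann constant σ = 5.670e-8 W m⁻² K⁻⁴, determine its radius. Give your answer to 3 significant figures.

L = 4πR²σT⁴ ⇒ R = √(L/(4πσT⁴)).
σT⁴ = 1.60221×10¹¹ W/m², so R = √(2.173×10³²/(4π×1.60221×10¹¹)) = 1.04×10¹⁰ m.

R ≈ 1.04×10¹⁰ m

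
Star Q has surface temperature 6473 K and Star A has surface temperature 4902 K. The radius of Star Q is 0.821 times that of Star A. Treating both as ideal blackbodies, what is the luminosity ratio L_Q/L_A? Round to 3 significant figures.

L_Q/L_A ≈ 2.05

L ∝ R²T⁴, so L_Q/L_A = (R_Q/R_A)²(T_Q/T_A)⁴ = (0.821)² × (6473/4902)⁴ = 0.674041 × 3.04039 = 2.05.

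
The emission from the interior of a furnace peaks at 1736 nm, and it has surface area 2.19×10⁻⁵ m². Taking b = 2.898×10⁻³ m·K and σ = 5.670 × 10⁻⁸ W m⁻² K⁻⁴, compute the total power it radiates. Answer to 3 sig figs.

Wien's law: T = b/λ_max = 2.898×10⁻³/1.736×10⁻⁶ = 1669.35 K.
Area A = 2.19×10⁻⁵ m².
Then P = σAT⁴ = 5.670×10⁻⁸×2.19×10⁻⁵×(1669.35)⁴ = 9.64 W.

P ≈ 9.64 W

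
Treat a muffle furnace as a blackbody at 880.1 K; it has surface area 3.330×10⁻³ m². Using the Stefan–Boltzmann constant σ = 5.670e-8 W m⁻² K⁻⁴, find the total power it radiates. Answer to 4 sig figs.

P ≈ 113.3 W

Area A = 3.330×10⁻³ m².
P = σAT⁴ = 5.670×10⁻⁸ × 3.330×10⁻³ × (880.1)⁴ = 113.3 W.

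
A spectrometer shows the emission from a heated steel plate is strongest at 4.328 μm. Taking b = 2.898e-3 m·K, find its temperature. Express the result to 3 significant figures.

T ≈ 670 K

Wien's law gives T = b/λ_max = (2.898×10⁻³ m·K)/(4.328×10⁻⁶ m) = 670 K.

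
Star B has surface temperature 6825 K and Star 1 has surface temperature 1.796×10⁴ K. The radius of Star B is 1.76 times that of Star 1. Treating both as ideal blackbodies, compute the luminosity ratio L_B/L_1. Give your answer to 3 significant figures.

L_B/L_1 ≈ 0.0646

L ∝ R²T⁴, so L_B/L_1 = (R_B/R_1)²(T_B/T_1)⁴ = (1.76)² × (6825/1.796×10⁴)⁴ = 3.0976 × 0.0208538 = 0.0646.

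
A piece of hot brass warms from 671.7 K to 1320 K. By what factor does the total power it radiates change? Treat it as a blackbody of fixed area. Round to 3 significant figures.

P₂/P₁ ≈ 14.9

P ∝ T⁴, so P₂/P₁ = (T₂/T₁)⁴ = (1320/671.7)⁴ = (1.96516)⁴ = 14.9.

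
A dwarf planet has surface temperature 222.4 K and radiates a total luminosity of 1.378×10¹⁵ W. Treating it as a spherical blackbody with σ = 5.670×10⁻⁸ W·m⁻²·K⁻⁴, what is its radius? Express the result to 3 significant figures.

R ≈ 8.89×10⁵ m

L = 4πR²σT⁴ ⇒ R = √(L/(4πσT⁴)).
σT⁴ = 138.715 W/m², so R = √(1.378×10¹⁵/(4π×138.715)) = 8.89×10⁵ m.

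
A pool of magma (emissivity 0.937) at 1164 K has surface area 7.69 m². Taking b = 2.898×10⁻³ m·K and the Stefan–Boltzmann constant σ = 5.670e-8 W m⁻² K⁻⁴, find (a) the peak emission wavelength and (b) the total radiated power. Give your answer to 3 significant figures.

(a) λ_max = b/T = 2.898×10⁻³/1164 = 2.490×10⁻⁶ m = 2.49 μm.
Area A = 7.69 m².
(b) P = εσAT⁴ = 0.937×5.670×10⁻⁸×7.69×(1164)⁴ = 7.50×10⁵ W.

λ_max ≈ 2.49 μm; P ≈ 7.50×10⁵ W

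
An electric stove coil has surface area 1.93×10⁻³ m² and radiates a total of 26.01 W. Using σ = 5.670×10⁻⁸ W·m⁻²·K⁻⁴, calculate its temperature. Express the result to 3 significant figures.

T ≈ 698 K

Area A = 1.93×10⁻³ m².
P = σAT⁴ ⇒ T = (P/(σA))^(1/4) = (26.01/(5.670×10⁻⁸×1.93×10⁻³))^(1/4) = 698 K.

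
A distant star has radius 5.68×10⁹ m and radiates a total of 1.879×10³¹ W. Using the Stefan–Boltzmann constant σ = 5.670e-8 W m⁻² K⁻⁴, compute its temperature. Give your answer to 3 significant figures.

T ≈ 3.01×10⁴ K

Surface area A = 4πR² = 4π(5.68×10⁹ m)² = 4.05421×10²⁰ m².
P = σAT⁴ ⇒ T = (P/(σA))^(1/4) = (1.879×10³¹/(5.670×10⁻⁸×4.05421×10²⁰))^(1/4) = 3.01×10⁴ K.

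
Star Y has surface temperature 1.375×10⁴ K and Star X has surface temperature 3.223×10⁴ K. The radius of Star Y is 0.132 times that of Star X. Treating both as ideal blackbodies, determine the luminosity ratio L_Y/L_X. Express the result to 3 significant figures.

L_Y/L_X ≈ 5.77×10⁻⁴

L ∝ R²T⁴, so L_Y/L_X = (R_Y/R_X)²(T_Y/T_X)⁴ = (0.132)² × (1.375×10⁴/3.223×10⁴)⁴ = 0.017424 × 0.0331260 = 5.77×10⁻⁴.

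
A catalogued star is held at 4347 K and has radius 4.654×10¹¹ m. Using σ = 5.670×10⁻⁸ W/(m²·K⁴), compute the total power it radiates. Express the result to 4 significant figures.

Surface area A = 4πR² = 4π(4.654×10¹¹ m)² = 2.72184×10²⁴ m².
P = σAT⁴ = 5.670×10⁻⁸ × 2.72184×10²⁴ × (4347)⁴ = 5.511×10³¹ W.

P ≈ 5.511×10³¹ W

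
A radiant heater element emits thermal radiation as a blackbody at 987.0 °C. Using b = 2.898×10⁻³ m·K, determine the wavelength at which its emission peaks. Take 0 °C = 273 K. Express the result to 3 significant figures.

λ_max ≈ 2.30×10³ nm

T = 987.0 °C + 273 = 1260.0 K.
Wien's displacement law: λ_max = b/T = (2.898×10⁻³ m·K)/(1260.0 K) = 2.300×10⁻⁶ m.
That is 2.30×10³ nm, in the infrared range.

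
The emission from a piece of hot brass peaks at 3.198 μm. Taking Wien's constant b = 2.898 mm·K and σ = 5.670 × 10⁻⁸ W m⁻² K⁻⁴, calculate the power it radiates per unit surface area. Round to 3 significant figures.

I ≈ 3.82×10⁴ W/m²

Wien's law: T = b/λ_max = 2.898×10⁻³/3.198×10⁻⁶ = 906.191 K.
Then I = σT⁴ = 5.670×10⁻⁸×(906.191)⁴ = 3.82×10⁴ W/m².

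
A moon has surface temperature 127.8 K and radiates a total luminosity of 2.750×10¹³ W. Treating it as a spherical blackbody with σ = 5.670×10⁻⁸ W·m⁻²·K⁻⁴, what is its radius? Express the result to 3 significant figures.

L = 4πR²σT⁴ ⇒ R = √(L/(4πσT⁴)).
σT⁴ = 15.1254 W/m², so R = √(2.750×10¹³/(4π×15.1254)) = 3.80×10⁵ m.

R ≈ 3.80×10⁵ m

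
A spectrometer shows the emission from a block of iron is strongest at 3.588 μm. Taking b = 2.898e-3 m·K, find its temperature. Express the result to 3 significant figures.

T ≈ 808 K

Wien's law gives T = b/λ_max = (2.898×10⁻³ m·K)/(3.588×10⁻⁶ m) = 808 K.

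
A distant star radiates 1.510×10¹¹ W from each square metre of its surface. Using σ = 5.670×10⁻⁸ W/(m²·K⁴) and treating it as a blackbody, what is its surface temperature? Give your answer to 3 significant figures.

T ≈ 4.04×10⁴ K

I = σT⁴, so T = (I/σ)^(1/4) = (1.510×10¹¹/(5.670×10⁻⁸))^(1/4) = 4.04×10⁴ K.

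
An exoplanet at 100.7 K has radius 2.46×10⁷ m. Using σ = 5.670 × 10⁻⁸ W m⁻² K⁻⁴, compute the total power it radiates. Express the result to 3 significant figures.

P ≈ 4.43×10¹⁶ W

Surface area A = 4πR² = 4π(2.46×10⁷ m)² = 7.60466×10¹⁵ m².
P = σAT⁴ = 5.670×10⁻⁸ × 7.60466×10¹⁵ × (100.7)⁴ = 4.43×10¹⁶ W.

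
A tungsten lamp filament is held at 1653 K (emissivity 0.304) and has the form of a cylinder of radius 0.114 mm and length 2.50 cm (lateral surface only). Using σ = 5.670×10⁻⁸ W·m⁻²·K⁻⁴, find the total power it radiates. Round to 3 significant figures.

Lateral area A = 2πrL = 2π×1.14×10⁻⁴×0.0250 = 1.79071×10⁻⁵ m².
P = εσAT⁴ = 0.304 × 5.670×10⁻⁸ × 1.79071×10⁻⁵ × (1653)⁴ = 2.30 W.

P ≈ 2.30 W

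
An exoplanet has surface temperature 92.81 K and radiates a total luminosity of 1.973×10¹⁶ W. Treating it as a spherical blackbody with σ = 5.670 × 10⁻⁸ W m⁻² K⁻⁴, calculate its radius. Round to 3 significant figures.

R ≈ 1.93×10⁷ m

L = 4πR²σT⁴ ⇒ R = √(L/(4πσT⁴)).
σT⁴ = 4.20690 W/m², so R = √(1.973×10¹⁶/(4π×4.20690)) = 1.93×10⁷ m.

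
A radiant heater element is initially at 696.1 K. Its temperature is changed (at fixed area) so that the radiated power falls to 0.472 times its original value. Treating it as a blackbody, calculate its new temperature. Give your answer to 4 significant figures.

P ∝ T⁴, so T₂/T₁ = (P₂/P₁)^(1/4) = (0.472)^(1/4) = 0.828868.
T₂ = 696.1 × 0.828868 = 577.0 K.

T₂ ≈ 577.0 K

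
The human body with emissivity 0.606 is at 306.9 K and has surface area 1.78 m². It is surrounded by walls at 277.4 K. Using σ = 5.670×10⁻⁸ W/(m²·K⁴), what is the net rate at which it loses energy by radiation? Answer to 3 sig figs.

Area A = 1.78 m².
Net radiated power P_net = εσA(T⁴ − T₀⁴) = 0.606×5.670×10⁻⁸×1.78×(306.9⁴ − 277.4⁴).
T⁴ − T₀⁴ = 8.87131×10⁹ − 5.92142×10⁹ = 2.94989×10⁹ K⁴, so P_net = 180 W.

Net loss ≈ 180 W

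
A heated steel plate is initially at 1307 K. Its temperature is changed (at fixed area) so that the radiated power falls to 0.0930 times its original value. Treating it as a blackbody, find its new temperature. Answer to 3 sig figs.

P ∝ T⁴, so T₂/T₁ = (P₂/P₁)^(1/4) = (0.0930)^(1/4) = 0.552231.
T₂ = 1307 × 0.552231 = 722 K.

T₂ ≈ 722 K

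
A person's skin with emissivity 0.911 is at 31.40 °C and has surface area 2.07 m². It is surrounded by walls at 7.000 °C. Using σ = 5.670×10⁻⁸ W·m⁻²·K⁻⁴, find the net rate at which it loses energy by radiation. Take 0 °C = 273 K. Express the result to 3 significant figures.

Net loss ≈ 261 W

T = 31.40 °C + 273 = 304.40 K.
Surroundings: T = 7.000 °C + 273 = 280.000 K.
Area A = 2.07 m².
Net radiated power P_net = εσA(T⁴ − T₀⁴) = 0.911×5.670×10⁻⁸×2.07×(304.40⁴ − 280.000⁴).
T⁴ − T₀⁴ = 8.58576×10⁹ − 6.14656×10⁹ = 2.43920×10⁹ K⁴, so P_net = 261 W.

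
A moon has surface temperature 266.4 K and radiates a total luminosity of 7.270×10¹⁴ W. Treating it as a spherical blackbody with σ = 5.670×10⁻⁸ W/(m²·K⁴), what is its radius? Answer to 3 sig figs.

R ≈ 4.50×10⁵ m

L = 4πR²σT⁴ ⇒ R = √(L/(4πσT⁴)).
σT⁴ = 285.575 W/m², so R = √(7.270×10¹⁴/(4π×285.575)) = 4.50×10⁵ m.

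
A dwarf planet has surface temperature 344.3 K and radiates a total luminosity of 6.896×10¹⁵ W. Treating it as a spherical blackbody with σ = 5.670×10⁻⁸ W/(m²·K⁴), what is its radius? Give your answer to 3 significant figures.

L = 4πR²σT⁴ ⇒ R = √(L/(4πσT⁴)).
σT⁴ = 796.767 W/m², so R = √(6.896×10¹⁵/(4π×796.767)) = 8.30×10⁵ m.

R ≈ 8.30×10⁵ m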